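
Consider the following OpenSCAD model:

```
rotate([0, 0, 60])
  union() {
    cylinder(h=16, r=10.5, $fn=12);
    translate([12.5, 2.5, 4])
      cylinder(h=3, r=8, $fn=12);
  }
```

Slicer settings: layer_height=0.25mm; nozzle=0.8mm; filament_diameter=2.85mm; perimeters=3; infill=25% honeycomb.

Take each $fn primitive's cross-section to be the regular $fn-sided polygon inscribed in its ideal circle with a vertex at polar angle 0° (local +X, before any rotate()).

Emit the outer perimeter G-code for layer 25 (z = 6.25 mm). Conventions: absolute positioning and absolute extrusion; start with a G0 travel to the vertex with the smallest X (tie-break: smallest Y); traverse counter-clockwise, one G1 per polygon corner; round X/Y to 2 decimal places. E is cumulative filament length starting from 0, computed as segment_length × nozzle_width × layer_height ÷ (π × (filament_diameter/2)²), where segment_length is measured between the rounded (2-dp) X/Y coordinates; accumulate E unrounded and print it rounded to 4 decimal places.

G0 X-10.50 Y0.00 Z6.25
G1 X-9.09 Y-5.25 E0.1704
G1 X-5.25 Y-9.09 E0.3407
G1 X0.00 Y-10.50 E0.5111
G1 X5.25 Y-9.09 E0.6815
G1 X9.09 Y-5.25 E0.8518
G1 X10.50 Y0.00 E1.0222
G1 X9.09 Y5.25 E1.1926
G1 X8.64 Y5.70 E1.2126
G1 X11.01 Y8.08 E1.3179
G1 X12.08 Y12.08 E1.4477
G1 X11.01 Y16.08 E1.5775
G1 X8.08 Y19.00 E1.7072
G1 X4.08 Y20.08 E1.8371
G1 X0.08 Y19.00 E1.9670
G1 X-2.84 Y16.08 E2.0964
G1 X-3.92 Y12.08 E2.2263
G1 X-3.26 Y9.63 E2.3059
G1 X-5.25 Y9.09 E2.3705
G1 X-9.09 Y5.25 E2.5408
G1 X-10.50 Y0.00 E2.7112

At z = 6.25 mm: the cylinder: section is a regular 12-gon, circumradius r=10.5; the cylinder at (12.5, 2.5): section is a regular 12-gon, circumradius r=8; Merging all regions: the regions partially overlap (shared area 46.37 mm²), so overlapping operands fuse into one piece — 1 connected region; (whole slice rotated 60° about Z — lengths, areas and connectivity unchanged). The outline is a single polygon with 20 vertices. Extrusion per mm of travel: 0.8 × 0.25 / (π × 1.425²) = 0.031351. Accumulating E over each segment gives final E = 2.7112.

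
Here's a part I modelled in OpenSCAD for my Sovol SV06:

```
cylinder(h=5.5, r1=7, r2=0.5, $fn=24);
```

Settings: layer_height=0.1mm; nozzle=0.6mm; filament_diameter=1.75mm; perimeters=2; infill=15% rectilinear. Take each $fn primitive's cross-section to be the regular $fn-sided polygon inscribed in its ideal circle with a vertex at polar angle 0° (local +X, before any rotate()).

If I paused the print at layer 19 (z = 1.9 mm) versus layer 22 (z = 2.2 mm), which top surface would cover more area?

Layer 19 (z = 1.9): the cone (r1=7→r2=0.5) has section circumradius 4.755 here — a regular 24-gon (area = (24/2)·4.755²·sin(360°/24) = 70.21 mm²). So its area = 70.21 mm². Layer 22 (z = 2.2): the cone contributes a regular 24-gon of circumradius 4.400 (interpolated between r1=7 and r2=0.5 at t=0.400) (area = (24/2)·4.400²·sin(360°/24) = 60.13 mm²). So its area = 60.13 mm². Layer 19 is larger (70.21 vs 60.13 mm²).

layer 19 (z = 1.9 mm)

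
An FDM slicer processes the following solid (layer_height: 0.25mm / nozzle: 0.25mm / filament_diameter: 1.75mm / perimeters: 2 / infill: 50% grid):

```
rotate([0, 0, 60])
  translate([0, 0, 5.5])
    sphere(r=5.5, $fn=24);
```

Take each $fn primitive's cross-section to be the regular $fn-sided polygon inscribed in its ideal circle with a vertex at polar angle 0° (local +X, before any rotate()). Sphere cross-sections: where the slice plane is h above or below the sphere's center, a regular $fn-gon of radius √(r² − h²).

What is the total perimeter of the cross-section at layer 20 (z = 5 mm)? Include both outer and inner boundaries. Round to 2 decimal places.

At z = 5 mm: the r=5.5 sphere slices to a regular 24-gon of circumradius 5.477 (√(r²−h²) with h=0.5 from center) (perimeter = 2·24·5.477·sin(180°/24) = 34.32 mm); (rotated 60° about Z; rotation is an isometry so areas/perimeters/island counts are preserved). Overall, the cross-section is a single solid region. Total boundary length (outer) = 34.32 mm.

34.32 mm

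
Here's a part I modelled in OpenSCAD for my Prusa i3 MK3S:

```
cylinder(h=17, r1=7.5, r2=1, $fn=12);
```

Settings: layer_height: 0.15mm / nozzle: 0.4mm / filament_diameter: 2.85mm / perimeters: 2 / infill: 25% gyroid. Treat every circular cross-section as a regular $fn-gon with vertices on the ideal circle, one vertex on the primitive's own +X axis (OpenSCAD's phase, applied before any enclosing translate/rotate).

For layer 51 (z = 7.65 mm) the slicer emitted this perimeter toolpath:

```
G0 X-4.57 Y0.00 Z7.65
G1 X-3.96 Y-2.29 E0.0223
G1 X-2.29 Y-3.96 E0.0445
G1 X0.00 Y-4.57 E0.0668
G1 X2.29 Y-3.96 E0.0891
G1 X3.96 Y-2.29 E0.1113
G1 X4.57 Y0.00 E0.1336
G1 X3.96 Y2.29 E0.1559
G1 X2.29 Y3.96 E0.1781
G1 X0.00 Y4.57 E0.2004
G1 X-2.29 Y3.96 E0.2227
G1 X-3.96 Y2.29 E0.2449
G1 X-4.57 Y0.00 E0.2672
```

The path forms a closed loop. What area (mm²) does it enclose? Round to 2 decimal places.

Apply the shoelace formula to the sequence of (X, Y) vertices; enclosed area = 62.74 mm².

62.74 mm²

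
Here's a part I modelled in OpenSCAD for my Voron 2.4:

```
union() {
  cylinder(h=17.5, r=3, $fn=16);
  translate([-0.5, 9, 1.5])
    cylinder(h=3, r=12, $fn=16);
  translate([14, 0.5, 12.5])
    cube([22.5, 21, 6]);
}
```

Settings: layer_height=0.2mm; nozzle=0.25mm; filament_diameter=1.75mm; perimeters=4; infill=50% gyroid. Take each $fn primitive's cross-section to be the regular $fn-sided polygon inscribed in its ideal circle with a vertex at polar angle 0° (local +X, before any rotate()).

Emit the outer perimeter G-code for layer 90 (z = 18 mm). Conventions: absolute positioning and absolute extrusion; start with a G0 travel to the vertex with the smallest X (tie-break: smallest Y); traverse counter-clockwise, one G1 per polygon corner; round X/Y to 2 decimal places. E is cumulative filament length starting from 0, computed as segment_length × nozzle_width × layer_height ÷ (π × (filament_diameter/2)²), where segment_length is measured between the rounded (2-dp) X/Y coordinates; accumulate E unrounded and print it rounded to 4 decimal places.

G0 X14.00 Y0.50 Z18.00
G1 X36.50 Y0.50 E0.4677
G1 X36.50 Y21.50 E0.9043
G1 X14.00 Y21.50 E1.3720
G1 X14.00 Y0.50 E1.8085

At z = 18 mm: the cylinder is absent (z outside [0, 17.5]); the cylinder at (-0.5, 9) is not intersected at this z (z outside [1.5, 4.5]); the cube at (14, 0.5) is present — its section is the full 22.5×21 rectangle; Merging all regions: only the 22.5×21 cube at (14, 0.5) is present, so the union is just that shape — 1 connected region. The outline is a single polygon with 4 vertices. Extrusion per mm of travel: 0.25 × 0.2 / (π × 0.875²) = 0.020788. Accumulating E over each segment gives final E = 1.8085.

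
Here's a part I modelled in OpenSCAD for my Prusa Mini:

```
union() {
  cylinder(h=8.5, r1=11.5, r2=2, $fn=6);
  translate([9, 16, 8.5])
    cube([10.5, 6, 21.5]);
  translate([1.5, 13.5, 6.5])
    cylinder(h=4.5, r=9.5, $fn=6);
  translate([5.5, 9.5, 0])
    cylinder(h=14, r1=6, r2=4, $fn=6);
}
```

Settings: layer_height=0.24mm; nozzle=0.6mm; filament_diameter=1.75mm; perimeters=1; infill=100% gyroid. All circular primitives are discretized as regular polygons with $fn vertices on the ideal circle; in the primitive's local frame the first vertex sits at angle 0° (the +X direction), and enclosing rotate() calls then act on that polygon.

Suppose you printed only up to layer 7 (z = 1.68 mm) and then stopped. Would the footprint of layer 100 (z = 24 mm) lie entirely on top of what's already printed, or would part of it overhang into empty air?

part overhangs

Compare the two slices. At z = 1.68: the cone contributes a regular 6-gon of circumradius 9.622 (interpolated between r1=11.5 and r2=2 at t=0.198) (area = (6/2)·9.622²·sin(360°/6) = 240.56 mm²); the cube at (9, 16) does not reach this height (z outside [8.5, 30]); the cylinder at (1.5, 13.5) is not intersected at this z (z outside [6.5, 11]); the cone at (5.5, 9.5): at t=0.120 of its height the radius interpolates to r₁+(r₂−r₁)t = 5.760, giving a regular 6-gon of that circumradius (area = (6/2)·5.760²·sin(360°/6) = 86.20 mm²); Combining (union): the regions partially overlap — summed areas 326.75 mm² minus the doubly-counted overlap 16.81 mm² gives 309.95 mm² — area = 309.95 mm². At z = 24: the cone does not reach this height (z outside [0, 8.5]); the cube at (9, 16) (footprint 10.5×6) is included at this height (area 63.00 mm²); the cylinder at (1.5, 13.5) does not reach this height (z outside [6.5, 11]); the cone at (5.5, 9.5) is not intersected at this z (z outside [0, 14]); Merging all regions: only the 10.5×6 cube at (9, 16) is present, so the union is just that shape — area = 63.00 mm². Checking containment: at z = 24 the cross-section extends beyond the z = 1.68 cross-section by about 63.00 mm².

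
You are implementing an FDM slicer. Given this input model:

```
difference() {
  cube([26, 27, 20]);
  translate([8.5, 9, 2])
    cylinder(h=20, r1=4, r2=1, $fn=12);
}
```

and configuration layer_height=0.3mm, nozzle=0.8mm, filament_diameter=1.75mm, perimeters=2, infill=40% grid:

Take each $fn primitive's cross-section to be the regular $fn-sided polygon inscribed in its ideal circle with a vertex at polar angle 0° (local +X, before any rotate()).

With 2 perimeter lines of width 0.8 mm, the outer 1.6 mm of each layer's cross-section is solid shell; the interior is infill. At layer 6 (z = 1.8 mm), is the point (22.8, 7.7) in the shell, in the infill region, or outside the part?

infill

At z = 1.8 mm: the 26×27 cube contributes its full rectangle; the cone at (8.5, 9) is absent (z outside [2, 22]); After the difference (first − rest): none of the subtracted shapes is present at this height, so the 26×27 cube is unchanged — 1 connected region. Overall, the cross-section is a single solid region. The nearest boundary edge runs (26.00, 0.00)→(26.00, 27.00); distance from the point to it = 3.20 mm. The point is inside the cross-section and 3.20 mm from the nearest boundary — more than the 1.6 mm shell width (2 × 0.8), so it's in the infill interior.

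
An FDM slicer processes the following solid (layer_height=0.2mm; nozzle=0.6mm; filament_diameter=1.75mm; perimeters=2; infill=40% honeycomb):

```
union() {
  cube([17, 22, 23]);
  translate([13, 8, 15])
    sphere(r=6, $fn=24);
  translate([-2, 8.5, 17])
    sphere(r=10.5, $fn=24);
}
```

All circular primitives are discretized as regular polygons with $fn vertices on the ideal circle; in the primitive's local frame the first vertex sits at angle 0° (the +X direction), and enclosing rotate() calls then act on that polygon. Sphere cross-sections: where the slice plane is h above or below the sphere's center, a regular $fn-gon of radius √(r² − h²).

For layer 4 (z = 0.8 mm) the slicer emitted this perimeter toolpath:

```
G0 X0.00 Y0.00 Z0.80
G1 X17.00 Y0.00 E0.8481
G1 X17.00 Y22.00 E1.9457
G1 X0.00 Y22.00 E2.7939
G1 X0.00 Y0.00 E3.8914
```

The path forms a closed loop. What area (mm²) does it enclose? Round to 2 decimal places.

Apply the shoelace formula to the sequence of (X, Y) vertices; enclosed area = 374.00 mm².

374.00 mm²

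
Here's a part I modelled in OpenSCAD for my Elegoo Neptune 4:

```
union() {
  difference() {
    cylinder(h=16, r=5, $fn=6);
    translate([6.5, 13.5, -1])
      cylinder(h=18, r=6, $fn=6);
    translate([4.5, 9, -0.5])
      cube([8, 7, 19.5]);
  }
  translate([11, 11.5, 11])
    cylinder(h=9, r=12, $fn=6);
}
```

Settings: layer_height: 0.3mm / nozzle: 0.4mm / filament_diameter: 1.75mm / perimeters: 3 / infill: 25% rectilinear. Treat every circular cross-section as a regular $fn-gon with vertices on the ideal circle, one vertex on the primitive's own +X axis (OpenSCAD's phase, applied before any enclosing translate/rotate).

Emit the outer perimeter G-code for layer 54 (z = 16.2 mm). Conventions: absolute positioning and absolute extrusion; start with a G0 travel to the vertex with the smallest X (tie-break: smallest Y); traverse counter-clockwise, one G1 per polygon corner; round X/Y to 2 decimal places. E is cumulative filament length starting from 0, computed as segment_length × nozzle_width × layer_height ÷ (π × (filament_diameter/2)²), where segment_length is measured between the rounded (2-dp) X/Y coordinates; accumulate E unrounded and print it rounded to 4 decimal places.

At z = 16.2 mm: the cylinder is absent (z outside [0, 16]); the r=6 cylinder at (6.5, 13.5) gives a regular 6-gon of circumradius 6 (constant along its height); the 8×7 cube at (4.5, 9) contributes its full rectangle; Taking the first minus the rest: the first operand is absent here, so nothing remains; the r=12 cylinder at (11, 11.5) gives a regular 6-gon of circumradius 12 (constant along its height); Combining (union): only the r=12 cylinder at (11, 11.5) is present, so the union is just that shape — 1 connected region. The outline is a single polygon with 6 vertices. Extrusion per mm of travel: 0.4 × 0.3 / (π × 0.875²) = 0.049890. Accumulating E over each segment gives final E = 3.5917.

G0 X-1.00 Y11.50 Z16.20
G1 X5.00 Y1.11 E0.5986
G1 X17.00 Y1.11 E1.1973
G1 X23.00 Y11.50 E1.7958
G1 X17.00 Y21.89 E2.3944
G1 X5.00 Y21.89 E2.9931
G1 X-1.00 Y11.50 E3.5917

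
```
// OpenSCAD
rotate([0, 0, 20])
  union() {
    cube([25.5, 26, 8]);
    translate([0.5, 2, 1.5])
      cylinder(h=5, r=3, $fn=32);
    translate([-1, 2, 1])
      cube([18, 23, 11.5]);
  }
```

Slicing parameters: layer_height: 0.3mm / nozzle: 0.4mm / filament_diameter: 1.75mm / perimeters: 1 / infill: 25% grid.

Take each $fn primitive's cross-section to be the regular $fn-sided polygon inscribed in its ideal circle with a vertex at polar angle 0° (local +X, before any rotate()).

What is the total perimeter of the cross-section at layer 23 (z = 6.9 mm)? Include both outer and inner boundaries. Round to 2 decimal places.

105.00 mm

At z = 6.9 mm: the cube (footprint 25.5×26) is included at this height (perimeter 103.00 mm); the cylinder at (0.5, 2) is not intersected at this z (z outside [1.5, 6.5]); the cube at (-1, 2) is present — its section is the full 18×23 rectangle (perimeter 82.00 mm); Taking the union: the regions partially overlap (shared area 391.00 mm²), so the edge portions inside another operand are dropped and the merged outline is re-measured after clipping — boundary = 105.00 mm; (rotated 20° about Z; rotation is an isometry so areas/perimeters/island counts are preserved). Overall, the cross-section is a single solid region. Total boundary length (outer) = 105.00 mm.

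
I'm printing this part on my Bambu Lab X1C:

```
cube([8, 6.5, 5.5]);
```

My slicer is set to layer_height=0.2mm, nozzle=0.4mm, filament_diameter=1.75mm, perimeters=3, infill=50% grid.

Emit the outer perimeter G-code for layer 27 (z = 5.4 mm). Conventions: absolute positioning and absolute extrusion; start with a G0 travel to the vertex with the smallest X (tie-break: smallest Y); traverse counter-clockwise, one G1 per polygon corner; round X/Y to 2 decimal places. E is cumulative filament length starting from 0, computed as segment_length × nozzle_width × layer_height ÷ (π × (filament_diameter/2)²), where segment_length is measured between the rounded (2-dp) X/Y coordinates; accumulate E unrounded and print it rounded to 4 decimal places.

G0 X0.00 Y0.00 Z5.40
G1 X8.00 Y0.00 E0.2661
G1 X8.00 Y6.50 E0.4823
G1 X0.00 Y6.50 E0.7484
G1 X0.00 Y0.00 E0.9645

At z = 5.4 mm: the cube is present — its section is the full 8×6.5 rectangle. The outline is a single polygon with 4 vertices. Extrusion per mm of travel: 0.4 × 0.2 / (π × 0.875²) = 0.033260. Accumulating E over each segment gives final E = 0.9645.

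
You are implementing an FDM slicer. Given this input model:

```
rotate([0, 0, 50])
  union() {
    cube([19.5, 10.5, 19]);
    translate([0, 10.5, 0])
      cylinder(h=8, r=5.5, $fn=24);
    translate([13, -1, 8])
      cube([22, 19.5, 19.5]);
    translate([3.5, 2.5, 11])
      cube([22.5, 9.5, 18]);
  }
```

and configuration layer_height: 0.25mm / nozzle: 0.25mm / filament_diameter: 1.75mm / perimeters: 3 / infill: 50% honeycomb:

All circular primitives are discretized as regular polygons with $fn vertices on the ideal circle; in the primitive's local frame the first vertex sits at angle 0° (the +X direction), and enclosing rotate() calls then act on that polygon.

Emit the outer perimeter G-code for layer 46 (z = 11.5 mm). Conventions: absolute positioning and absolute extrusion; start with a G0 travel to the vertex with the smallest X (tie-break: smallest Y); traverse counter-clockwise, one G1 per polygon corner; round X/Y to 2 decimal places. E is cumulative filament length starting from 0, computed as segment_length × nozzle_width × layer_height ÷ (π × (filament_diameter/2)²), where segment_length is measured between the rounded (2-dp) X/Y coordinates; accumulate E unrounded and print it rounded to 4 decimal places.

G0 X-8.04 Y6.75 Z11.50
G1 X0.00 Y0.00 E0.2728
G1 X8.36 Y9.96 E0.6107
G1 X9.12 Y9.32 E0.6365
G1 X23.26 Y26.17 E1.2081
G1 X8.33 Y38.70 E1.7145
G1 X-5.82 Y21.85 E2.2863
G1 X-0.84 Y17.67 E2.4552
G1 X-6.94 Y10.39 E2.7020
G1 X-5.79 Y9.43 E2.7409
G1 X-8.04 Y6.75 E2.8319

At z = 11.5 mm: the cube is present — its section is the full 19.5×10.5 rectangle; the cylinder at (0, 10.5) does not reach this height (z outside [0, 8]); the 22×19.5 cube at (13, -1) contributes its full rectangle; the cube at (3.5, 2.5) (footprint 22.5×9.5) is included at this height; Taking the union: the regions partially overlap (shared area 267.75 mm²), so overlapping operands fuse into one piece — 1 connected region; (whole slice rotated 50° about Z — lengths, areas and connectivity unchanged). The outline is a single polygon with 10 vertices. Extrusion per mm of travel: 0.25 × 0.25 / (π × 0.875²) = 0.025984. Accumulating E over each segment gives final E = 2.8319.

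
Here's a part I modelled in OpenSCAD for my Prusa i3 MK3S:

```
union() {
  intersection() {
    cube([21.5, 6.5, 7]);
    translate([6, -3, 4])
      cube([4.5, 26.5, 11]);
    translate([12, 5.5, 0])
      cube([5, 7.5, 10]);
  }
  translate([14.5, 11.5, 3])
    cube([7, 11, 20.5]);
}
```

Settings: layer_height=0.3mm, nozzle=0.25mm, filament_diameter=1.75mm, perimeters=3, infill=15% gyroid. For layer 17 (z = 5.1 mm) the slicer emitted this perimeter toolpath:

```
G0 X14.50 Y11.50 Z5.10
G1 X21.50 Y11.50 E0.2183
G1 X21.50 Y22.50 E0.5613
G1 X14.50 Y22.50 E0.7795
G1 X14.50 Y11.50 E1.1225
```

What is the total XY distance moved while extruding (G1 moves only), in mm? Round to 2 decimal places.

36.00 mm

Sum the Euclidean lengths of each G1 segment: total = 36.00 mm.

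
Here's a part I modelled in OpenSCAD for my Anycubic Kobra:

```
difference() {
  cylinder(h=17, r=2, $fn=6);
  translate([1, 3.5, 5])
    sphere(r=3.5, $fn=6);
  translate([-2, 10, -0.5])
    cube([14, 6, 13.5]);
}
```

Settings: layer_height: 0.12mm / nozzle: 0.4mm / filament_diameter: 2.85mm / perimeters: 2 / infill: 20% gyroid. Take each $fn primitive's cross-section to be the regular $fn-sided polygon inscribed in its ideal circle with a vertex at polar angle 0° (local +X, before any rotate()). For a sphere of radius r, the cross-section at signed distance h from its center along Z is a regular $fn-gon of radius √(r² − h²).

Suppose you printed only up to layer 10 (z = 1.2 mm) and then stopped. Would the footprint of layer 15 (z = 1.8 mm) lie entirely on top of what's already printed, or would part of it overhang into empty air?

entirely on top

Compare the two slices. At z = 1.2: the cylinder: section is a regular 6-gon, circumradius r=2 (area = (6/2)·2.000²·sin(360°/6) = 10.39 mm²); the sphere at (1, 3.5) does not reach this height (|z−center|=3.800 > r=3.5); the cube at (-2, 10) (footprint 14×6) is included at this height (area 84.00 mm²); Subtracting the remaining from the first: starting from the r=2 cylinder (10.39 mm²), the 14×6 cube at (-2, 10) misses the remaining region (no effect) — area = 10.39 mm². At z = 1.8: the r=2 cylinder gives a regular 6-gon of circumradius 2 (constant along its height) (area = (6/2)·2.000²·sin(360°/6) = 10.39 mm²); the r=3.5 sphere at (1, 3.5) slices to a regular 6-gon of circumradius 1.418 (√(r²−h²) with h=3.2 from center) (area = (6/2)·1.418²·sin(360°/6) = 5.22 mm²); the 14×6 cube at (-2, 10) contributes its full rectangle (area 84.00 mm²); Subtracting the remaining from the first: starting from the r=2 cylinder (10.39 mm²), the r=3.5 sphere at (1, 3.5) misses the remaining region (no effect); the 14×6 cube at (-2, 10) misses the remaining region (no effect) — area = 10.39 mm². Checking containment: the cross-section at z = 1.8 is a subset of the cross-section at z = 1.2.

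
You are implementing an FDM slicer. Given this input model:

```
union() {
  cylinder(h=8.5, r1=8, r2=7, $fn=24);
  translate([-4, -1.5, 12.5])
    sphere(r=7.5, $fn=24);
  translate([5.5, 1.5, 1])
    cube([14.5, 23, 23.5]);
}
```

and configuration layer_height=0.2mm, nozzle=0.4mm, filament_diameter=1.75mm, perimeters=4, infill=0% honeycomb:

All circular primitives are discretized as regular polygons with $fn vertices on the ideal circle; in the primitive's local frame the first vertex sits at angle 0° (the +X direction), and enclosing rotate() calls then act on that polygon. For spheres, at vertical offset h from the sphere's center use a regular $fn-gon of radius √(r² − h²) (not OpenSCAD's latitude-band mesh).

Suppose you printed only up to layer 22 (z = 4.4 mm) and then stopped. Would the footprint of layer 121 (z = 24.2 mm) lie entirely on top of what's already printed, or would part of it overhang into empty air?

Compare the two slices. At z = 4.4: the cone contributes a regular 24-gon of circumradius 7.482 (interpolated between r1=8 and r2=7 at t=0.518) (area = (24/2)·7.482²·sin(360°/24) = 173.88 mm²); the sphere at (-4, -1.5) is not intersected at this z (|z−center|=8.100 > r=7.5); the cube at (5.5, 1.5) is present — its section is the full 14.5×23 rectangle (area 333.50 mm²); Taking the union: the regions partially overlap — summed areas 507.38 mm² minus the doubly-counted overlap 3.84 mm² gives 503.55 mm² — area = 503.55 mm². At z = 24.2: the cone is absent (z outside [0, 8.5]); the sphere at (-4, -1.5) is not intersected at this z (|z−center|=11.700 > r=7.5); the cube at (5.5, 1.5) is present — its section is the full 14.5×23 rectangle (area 333.50 mm²); Taking the union: only the 14.5×23 cube at (5.5, 1.5) is present, so the union is just that shape — area = 333.50 mm². Checking containment: the cross-section at z = 24.2 is a subset of the cross-section at z = 4.4.

entirely on top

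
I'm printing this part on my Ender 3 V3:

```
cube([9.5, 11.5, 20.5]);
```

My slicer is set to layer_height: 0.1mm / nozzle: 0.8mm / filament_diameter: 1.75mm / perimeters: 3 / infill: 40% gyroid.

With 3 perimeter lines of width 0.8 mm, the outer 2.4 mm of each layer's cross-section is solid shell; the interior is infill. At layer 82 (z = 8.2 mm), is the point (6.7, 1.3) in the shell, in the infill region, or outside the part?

At z = 8.2 mm: the cube is present — its section is the full 9.5×11.5 rectangle. Overall, the cross-section is a single solid region. The nearest boundary edge runs (0.00, 0.00)→(9.50, 0.00); distance from the point to it = 1.30 mm. The point is inside the cross-section, 1.30 mm from the nearest boundary — within the 2.4 mm shell band (3 × 0.8).

shell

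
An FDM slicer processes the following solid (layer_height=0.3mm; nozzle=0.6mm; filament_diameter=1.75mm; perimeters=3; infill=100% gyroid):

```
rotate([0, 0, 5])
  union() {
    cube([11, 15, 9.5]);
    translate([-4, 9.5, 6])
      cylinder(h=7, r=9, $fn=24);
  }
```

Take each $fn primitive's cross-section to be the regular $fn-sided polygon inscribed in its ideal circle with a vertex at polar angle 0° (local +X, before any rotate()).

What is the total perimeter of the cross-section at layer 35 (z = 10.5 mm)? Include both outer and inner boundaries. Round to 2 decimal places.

At z = 10.5 mm: the cube is absent (z outside [0, 9.5]); the cylinder at (-4, 9.5): section is a regular 24-gon, circumradius r=9 (perimeter = 2·24·9.000·sin(180°/24) = 56.39 mm); Merging all regions: only the r=9 cylinder at (-4, 9.5) is present, so the union is just that shape — boundary = 56.39 mm; (whole slice rotated 5° about Z — lengths, areas and connectivity unchanged). Overall, the cross-section is a single solid region. Total boundary length (outer) = 56.39 mm.

56.39 mm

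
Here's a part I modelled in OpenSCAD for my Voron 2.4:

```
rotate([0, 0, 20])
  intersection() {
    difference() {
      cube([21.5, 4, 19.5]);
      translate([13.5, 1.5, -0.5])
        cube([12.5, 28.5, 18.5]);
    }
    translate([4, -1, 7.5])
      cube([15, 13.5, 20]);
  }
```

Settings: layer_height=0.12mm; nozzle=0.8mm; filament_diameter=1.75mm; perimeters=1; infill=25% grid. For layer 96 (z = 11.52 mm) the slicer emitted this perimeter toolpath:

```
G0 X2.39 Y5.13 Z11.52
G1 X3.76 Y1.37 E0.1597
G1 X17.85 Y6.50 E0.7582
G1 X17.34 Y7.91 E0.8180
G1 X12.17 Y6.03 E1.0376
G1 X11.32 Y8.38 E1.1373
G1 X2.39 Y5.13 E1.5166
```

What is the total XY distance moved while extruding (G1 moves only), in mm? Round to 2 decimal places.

Sum the Euclidean lengths of each G1 segment: total = 38.00 mm.

38.00 mm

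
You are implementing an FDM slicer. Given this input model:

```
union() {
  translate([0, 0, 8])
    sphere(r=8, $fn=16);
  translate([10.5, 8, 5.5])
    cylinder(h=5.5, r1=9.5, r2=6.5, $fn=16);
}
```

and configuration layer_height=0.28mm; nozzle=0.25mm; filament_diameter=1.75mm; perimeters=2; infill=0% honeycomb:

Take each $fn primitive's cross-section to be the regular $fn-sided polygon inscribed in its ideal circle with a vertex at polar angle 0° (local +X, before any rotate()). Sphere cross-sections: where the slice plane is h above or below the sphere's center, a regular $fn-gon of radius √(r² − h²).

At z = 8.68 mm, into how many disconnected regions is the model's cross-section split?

1

At z = 8.68 mm: the sphere: section is a regular 16-gon, circumradius = √(r²−h²) = √(8²−0.68²) = 7.971; the cone at (10.5, 8): at t=0.578 of its height the radius interpolates to r₁+(r₂−r₁)t = 7.765, giving a regular 16-gon of that circumradius; Combining (union): the regions partially overlap (shared area 12.93 mm²), so overlapping operands fuse into one piece — 1 connected region. The result has 1 disconnected region.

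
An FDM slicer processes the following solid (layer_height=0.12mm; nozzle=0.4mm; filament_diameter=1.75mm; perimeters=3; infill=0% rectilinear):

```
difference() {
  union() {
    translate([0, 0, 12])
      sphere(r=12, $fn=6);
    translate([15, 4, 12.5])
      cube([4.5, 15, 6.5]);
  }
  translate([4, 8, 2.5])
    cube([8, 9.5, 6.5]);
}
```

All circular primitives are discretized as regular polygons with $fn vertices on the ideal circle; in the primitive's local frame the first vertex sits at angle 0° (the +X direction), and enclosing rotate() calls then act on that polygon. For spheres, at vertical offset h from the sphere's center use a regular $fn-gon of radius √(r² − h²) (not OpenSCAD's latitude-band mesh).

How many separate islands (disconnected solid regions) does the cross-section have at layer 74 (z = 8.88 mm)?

At z = 8.88 mm: the r=12 sphere contributes a regular 6-gon of circumradius √(12²−3.12²) = 11.587; the cube at (15, 4) is not intersected at this z (z outside [12.5, 19]); Taking the union: only the r=12 sphere is present, so the union is just that shape — 1 connected region; the cube at (4, 8) is present — its section is the full 8×9.5 rectangle; Taking the first minus the rest: starting from that combined region, the 8×9.5 cube at (4, 8) partially overlaps it — only the 4.85 mm² overlap (of its 76.00 mm²) is removed, clipping the outline — 1 connected region. Overall, the cross-section is a single solid region. Island count = 1.

1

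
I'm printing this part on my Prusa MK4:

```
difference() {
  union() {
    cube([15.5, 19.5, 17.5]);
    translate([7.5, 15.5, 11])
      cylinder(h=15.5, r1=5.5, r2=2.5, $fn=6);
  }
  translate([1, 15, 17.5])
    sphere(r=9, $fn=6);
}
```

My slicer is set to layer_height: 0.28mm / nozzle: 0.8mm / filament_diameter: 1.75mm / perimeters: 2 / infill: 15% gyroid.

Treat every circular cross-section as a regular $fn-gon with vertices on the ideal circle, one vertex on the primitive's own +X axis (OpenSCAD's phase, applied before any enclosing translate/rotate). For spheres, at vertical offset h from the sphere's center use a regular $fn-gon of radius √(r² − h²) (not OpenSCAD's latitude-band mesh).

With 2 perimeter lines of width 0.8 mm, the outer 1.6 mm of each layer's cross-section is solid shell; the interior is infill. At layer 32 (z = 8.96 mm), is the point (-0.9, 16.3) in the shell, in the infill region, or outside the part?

At z = 8.96 mm: the 15.5×19.5 cube contributes its full rectangle; the cone at (7.5, 15.5) does not reach this height (z outside [11, 26.5]); Taking the union: only the 15.5×19.5 cube is present, so the union is just that shape — 1 connected region; the r=9 sphere at (1, 15) slices to a regular 6-gon of circumradius 2.840 (√(r²−h²) with h=8.54 from center); Taking the first minus the rest: starting from that combined region, the r=9 sphere at (1, 15) partially overlaps it — only the 15.40 mm² overlap (of its 20.96 mm²) is removed, clipping the outline — 1 connected region. Overall, the cross-section is a single solid region. The nearest boundary edge runs (2.42, 17.46)→(0.00, 17.46); distance from the point to it = 1.47 mm. The point is not inside any of the regions above, so it lies outside the cross-section (1.47 mm from the nearest boundary).

outside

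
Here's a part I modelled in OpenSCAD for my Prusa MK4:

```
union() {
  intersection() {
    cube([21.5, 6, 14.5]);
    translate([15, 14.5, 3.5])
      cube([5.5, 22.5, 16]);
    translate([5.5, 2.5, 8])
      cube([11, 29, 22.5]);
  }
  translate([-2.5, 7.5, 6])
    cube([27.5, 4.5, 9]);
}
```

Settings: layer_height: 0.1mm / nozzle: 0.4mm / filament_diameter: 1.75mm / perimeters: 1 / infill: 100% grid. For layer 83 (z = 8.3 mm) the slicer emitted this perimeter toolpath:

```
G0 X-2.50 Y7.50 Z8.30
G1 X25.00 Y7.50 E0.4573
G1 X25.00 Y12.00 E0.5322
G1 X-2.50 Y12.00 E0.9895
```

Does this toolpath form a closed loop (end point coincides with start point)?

Start point (G0): (-2.50, 7.50). End point (last G1): the path does not return to the start — open.

no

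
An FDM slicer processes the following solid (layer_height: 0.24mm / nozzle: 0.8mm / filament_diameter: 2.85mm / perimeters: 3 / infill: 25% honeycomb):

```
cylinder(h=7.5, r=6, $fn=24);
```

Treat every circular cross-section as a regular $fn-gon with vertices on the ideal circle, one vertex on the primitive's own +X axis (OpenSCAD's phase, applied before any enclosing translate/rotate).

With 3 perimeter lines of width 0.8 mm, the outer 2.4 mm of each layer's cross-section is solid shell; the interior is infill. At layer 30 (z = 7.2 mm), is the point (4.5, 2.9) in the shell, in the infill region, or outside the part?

shell

At z = 7.2 mm: the r=6 cylinder contributes a regular 24-gon of circumradius 6. Overall, the cross-section is a single solid region. The nearest boundary edge runs (5.20, 3.00)→(4.24, 4.24); distance from the point to it = 0.61 mm. The point is inside the cross-section, 0.61 mm from the nearest boundary — within the 2.4 mm shell band (3 × 0.8).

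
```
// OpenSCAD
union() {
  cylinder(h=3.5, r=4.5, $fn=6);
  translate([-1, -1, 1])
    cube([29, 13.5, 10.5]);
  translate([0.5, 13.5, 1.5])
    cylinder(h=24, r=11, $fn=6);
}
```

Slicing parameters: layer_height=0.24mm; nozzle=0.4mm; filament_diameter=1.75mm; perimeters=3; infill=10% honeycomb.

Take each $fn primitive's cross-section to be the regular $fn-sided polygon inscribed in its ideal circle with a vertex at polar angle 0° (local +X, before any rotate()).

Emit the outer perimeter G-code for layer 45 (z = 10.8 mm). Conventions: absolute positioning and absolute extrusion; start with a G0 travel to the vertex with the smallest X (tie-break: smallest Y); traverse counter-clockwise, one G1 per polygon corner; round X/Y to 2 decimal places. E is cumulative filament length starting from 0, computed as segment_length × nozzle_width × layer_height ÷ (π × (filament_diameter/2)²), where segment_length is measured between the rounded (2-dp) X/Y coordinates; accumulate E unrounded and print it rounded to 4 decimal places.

G0 X-10.50 Y13.50 Z10.80
G1 X-5.00 Y3.97 E0.4392
G1 X-1.00 Y3.97 E0.5988
G1 X-1.00 Y-1.00 E0.7972
G1 X28.00 Y-1.00 E1.9546
G1 X28.00 Y12.50 E2.4934
G1 X10.92 Y12.50 E3.1751
G1 X11.50 Y13.50 E3.2213
G1 X6.00 Y23.03 E3.6604
G1 X-5.00 Y23.03 E4.0995
G1 X-10.50 Y13.50 E4.5386

At z = 10.8 mm: the cylinder is absent (z outside [0, 3.5]); the cube at (-1, -1) is present — its section is the full 29×13.5 rectangle; the r=11 cylinder at (0.5, 13.5) contributes a regular 6-gon of circumradius 11; Combining (union): the regions partially overlap (shared area 80.67 mm²), so overlapping operands fuse into one piece — 1 connected region. The outline is a single polygon with 10 vertices. Extrusion per mm of travel: 0.4 × 0.24 / (π × 0.875²) = 0.039912. Accumulating E over each segment gives final E = 4.5386.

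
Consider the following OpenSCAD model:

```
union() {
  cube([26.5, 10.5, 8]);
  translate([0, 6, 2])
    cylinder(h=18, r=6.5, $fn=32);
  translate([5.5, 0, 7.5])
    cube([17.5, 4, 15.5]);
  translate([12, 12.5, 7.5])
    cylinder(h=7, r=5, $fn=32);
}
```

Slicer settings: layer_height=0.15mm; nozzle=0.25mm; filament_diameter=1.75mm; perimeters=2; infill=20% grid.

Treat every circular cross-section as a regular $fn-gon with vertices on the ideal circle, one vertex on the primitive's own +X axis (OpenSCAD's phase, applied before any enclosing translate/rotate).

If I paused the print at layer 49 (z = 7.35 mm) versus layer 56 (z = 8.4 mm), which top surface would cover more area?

Layer 49 (z = 7.35): the cube is present — its section is the full 26.5×10.5 rectangle (area 278.25 mm²); the cylinder at (0, 6): section is a regular 32-gon, circumradius r=6.5 (area = (32/2)·6.500²·sin(360°/32) = 131.88 mm²); the cube at (5.5, 0) does not reach this height (z outside [7.5, 23]); the cylinder at (12, 12.5) does not reach this height (z outside [7.5, 14.5]); Taking the union: the regions partially overlap — summed areas 410.13 mm² minus the doubly-counted overlap 58.79 mm² gives 351.35 mm² — area = 351.35 mm². So its area = 351.35 mm². Layer 56 (z = 8.4): the cube is not intersected at this z (z outside [0, 8]); the r=6.5 cylinder at (0, 6) gives a regular 32-gon of circumradius 6.5 (constant along its height) (area = (32/2)·6.500²·sin(360°/32) = 131.88 mm²); the cube at (5.5, 0) (footprint 17.5×4) is included at this height (area 70.00 mm²); the r=5 cylinder at (12, 12.5) contributes a regular 32-gon of circumradius 5 (area = (32/2)·5.000²·sin(360°/32) = 78.04 mm²); Combining (union): the regions partially overlap — summed areas 279.92 mm² minus the doubly-counted overlap 0.52 mm² gives 279.40 mm² — area = 279.40 mm². So its area = 279.40 mm². Layer 49 is larger (351.35 vs 279.40 mm²).

layer 49 (z = 7.35 mm)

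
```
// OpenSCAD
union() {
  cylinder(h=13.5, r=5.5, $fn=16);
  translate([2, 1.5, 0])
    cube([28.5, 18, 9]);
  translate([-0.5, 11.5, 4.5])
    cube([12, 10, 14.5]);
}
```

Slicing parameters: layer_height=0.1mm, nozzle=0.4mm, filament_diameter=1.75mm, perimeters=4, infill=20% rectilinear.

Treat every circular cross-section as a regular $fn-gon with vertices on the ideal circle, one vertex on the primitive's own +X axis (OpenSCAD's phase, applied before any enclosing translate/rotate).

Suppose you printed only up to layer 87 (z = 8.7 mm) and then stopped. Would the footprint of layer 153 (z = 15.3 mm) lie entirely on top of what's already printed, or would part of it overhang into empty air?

entirely on top

Compare the two slices. At z = 8.7: the r=5.5 cylinder contributes a regular 16-gon of circumradius 5.5 (area = (16/2)·5.500²·sin(360°/16) = 92.61 mm²); the cube at (2, 1.5) is present — its section is the full 28.5×18 rectangle (area 513.00 mm²); the cube at (-0.5, 11.5) is present — its section is the full 12×10 rectangle (area 120.00 mm²); Taking the union: the regions partially overlap — summed areas 725.61 mm² minus the doubly-counted overlap 83.52 mm² gives 642.09 mm² — area = 642.09 mm². At z = 15.3: the cylinder is absent (z outside [0, 13.5]); the cube at (2, 1.5) is absent (z outside [0, 9]); the cube at (-0.5, 11.5) (footprint 12×10) is included at this height (area 120.00 mm²); Merging all regions: only the 12×10 cube at (-0.5, 11.5) is present, so the union is just that shape — area = 120.00 mm². Checking containment: the cross-section at z = 15.3 is a subset of the cross-section at z = 8.7.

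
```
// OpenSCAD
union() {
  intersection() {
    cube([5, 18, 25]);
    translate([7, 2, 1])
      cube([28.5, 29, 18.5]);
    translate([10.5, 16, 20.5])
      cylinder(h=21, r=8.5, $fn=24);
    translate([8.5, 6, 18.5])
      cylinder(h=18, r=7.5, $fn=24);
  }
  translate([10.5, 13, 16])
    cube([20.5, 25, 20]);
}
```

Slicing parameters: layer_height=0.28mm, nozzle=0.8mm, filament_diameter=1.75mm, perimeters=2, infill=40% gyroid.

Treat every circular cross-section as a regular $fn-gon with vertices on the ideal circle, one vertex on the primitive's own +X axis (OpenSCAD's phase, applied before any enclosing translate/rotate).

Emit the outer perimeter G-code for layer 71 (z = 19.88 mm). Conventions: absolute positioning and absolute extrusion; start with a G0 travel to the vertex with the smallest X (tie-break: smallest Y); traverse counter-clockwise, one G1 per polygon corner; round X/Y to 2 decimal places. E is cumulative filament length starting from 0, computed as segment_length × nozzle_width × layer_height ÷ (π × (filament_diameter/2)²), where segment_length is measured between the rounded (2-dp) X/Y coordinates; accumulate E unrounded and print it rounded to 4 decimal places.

G0 X10.50 Y13.00 Z19.88
G1 X31.00 Y13.00 E1.9091
G1 X31.00 Y38.00 E4.2373
G1 X10.50 Y38.00 E6.1465
G1 X10.50 Y13.00 E8.4747

At z = 19.88 mm: the cube is present — its section is the full 5×18 rectangle; the cube at (7, 2) is not intersected at this z (z outside [1, 19.5]); the cylinder at (10.5, 16) is absent (z outside [20.5, 41.5]); the r=7.5 cylinder at (8.5, 6) contributes a regular 24-gon of circumradius 7.5; Taking the intersection: at least one operand is absent at this height, so nothing remains; the cube at (10.5, 13) (footprint 20.5×25) is included at this height; Combining (union): only the 20.5×25 cube at (10.5, 13) is present, so the union is just that shape — 1 connected region. The outline is a single polygon with 4 vertices. Extrusion per mm of travel: 0.8 × 0.28 / (π × 0.875²) = 0.093128. Accumulating E over each segment gives final E = 8.4747.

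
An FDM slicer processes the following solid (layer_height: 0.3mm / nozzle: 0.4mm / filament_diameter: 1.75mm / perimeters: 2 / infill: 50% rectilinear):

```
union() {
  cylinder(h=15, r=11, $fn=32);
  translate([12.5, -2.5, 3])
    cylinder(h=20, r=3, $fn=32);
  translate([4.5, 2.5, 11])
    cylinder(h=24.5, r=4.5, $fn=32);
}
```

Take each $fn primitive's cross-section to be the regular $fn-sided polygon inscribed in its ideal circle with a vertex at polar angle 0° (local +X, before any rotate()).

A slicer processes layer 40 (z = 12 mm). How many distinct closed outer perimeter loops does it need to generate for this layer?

At z = 12 mm: the cylinder: section is a regular 32-gon, circumradius r=11; the r=3 cylinder at (12.5, -2.5) gives a regular 32-gon of circumradius 3 (constant along its height); the r=4.5 cylinder at (4.5, 2.5) contributes a regular 32-gon of circumradius 4.5; Merging all regions: the regions partially overlap (shared area 66.89 mm²), so overlapping operands fuse into one piece — 1 connected region. The result has 1 disconnected region.

1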